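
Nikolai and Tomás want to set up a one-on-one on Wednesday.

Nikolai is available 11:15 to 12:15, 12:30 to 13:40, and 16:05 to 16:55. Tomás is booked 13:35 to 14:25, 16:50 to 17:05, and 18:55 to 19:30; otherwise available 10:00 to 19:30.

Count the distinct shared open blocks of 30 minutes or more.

3

Tomás free within 10:00–19:30: 10:00–13:35, 14:25–16:50, 17:05–18:55.
Nikolai ∩ Tomás: 11:15–12:15, 12:30–13:35, 16:05–16:50.
Windows ≥ 30 min: 11:15–12:15, 12:30–13:35, 16:05–16:50.
That's 3 windows.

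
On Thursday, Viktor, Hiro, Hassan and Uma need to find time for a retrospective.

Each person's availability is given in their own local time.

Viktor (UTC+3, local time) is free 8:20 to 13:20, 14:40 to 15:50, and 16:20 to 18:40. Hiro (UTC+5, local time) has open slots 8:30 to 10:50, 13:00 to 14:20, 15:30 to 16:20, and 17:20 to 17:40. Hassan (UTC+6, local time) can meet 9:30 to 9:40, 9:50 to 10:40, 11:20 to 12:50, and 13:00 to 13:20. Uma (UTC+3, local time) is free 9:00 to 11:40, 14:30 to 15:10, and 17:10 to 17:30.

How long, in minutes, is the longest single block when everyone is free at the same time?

Viktor → UTC: 05:20–10:20, 11:40–12:50, 13:20–15:40.
Hiro → UTC: 03:30–05:50, 08:00–09:20, 10:30–11:20, 12:20–12:40.
Hassan → UTC: 03:30–03:40, 03:50–04:40, 05:20–06:50, 07:00–07:20.
Uma → UTC: 06:00–08:40, 11:30–12:10, 14:10–14:30.
Viktor ∩ Hiro: 05:20–05:50, 08:00–09:20, 12:20–12:40.
Viktor ∩ Hiro ∩ Hassan: 05:20–05:50.
Viktor ∩ Hiro ∩ Hassan ∩ Uma: (none).
No common window.

0 minutes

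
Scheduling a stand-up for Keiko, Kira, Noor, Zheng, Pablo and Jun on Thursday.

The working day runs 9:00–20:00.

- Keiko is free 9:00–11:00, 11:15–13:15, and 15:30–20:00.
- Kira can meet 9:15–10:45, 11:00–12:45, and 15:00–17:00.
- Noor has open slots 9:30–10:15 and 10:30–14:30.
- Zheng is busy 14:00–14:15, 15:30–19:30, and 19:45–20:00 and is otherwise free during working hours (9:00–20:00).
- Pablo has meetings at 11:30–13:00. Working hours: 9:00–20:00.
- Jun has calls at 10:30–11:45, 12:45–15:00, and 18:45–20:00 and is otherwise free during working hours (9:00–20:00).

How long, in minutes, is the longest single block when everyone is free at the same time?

45 minutes

Zheng free within 09:00–20:00: 09:00–14:00, 14:15–15:30, 19:30–19:45.
Pablo free within 09:00–20:00: 09:00–11:30, 13:00–20:00.
Jun free within 09:00–20:00: 09:00–10:30, 11:45–12:45, 15:00–18:45.
Keiko ∩ Kira: 09:15–10:45, 11:15–12:45, 15:30–17:00.
Keiko ∩ Kira ∩ Noor: 09:30–10:15, 10:30–10:45, 11:15–12:45.
Keiko ∩ Kira ∩ Noor ∩ Zheng: 09:30–10:15, 10:30–10:45, 11:15–12:45.
Keiko ∩ Kira ∩ Noor ∩ Zheng ∩ Pablo: 09:30–10:15, 10:30–10:45, 11:15–11:30.
Keiko ∩ Kira ∩ Noor ∩ Zheng ∩ Pablo ∩ Jun: 09:30–10:15.
Single common window of 45 minutes.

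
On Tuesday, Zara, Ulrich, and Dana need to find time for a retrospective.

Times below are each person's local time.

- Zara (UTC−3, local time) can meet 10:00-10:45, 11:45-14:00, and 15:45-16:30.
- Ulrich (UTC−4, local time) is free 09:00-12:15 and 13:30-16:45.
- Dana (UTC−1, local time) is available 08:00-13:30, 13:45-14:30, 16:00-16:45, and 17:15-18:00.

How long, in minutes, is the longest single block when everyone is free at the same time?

Zara → UTC: 13:00–13:45, 14:45–17:00, 18:45–19:30.
Ulrich → UTC: 13:00–16:15, 17:30–20:45.
Dana → UTC: 09:00–14:30, 14:45–15:30, 17:00–17:45, 18:15–19:00.
Zara ∩ Ulrich: 13:00–13:45, 14:45–16:15, 18:45–19:30.
Zara ∩ Ulrich ∩ Dana: 13:00–13:45, 14:45–15:30, 18:45–19:00.
Common window lengths: 45, 45, 15 min; longest is 45.

45 minutes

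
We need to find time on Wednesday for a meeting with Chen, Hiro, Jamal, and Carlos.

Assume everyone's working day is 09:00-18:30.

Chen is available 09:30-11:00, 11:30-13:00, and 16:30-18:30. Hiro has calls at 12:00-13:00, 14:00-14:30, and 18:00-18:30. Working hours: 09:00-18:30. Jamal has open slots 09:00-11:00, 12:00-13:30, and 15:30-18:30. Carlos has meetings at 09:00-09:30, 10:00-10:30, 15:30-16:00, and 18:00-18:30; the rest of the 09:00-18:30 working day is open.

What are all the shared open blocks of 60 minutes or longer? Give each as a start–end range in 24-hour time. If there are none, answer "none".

Hiro free within 09:00–18:30: 09:00–12:00, 13:00–14:00, 14:30–18:00.
Carlos free within 09:00–18:30: 09:30–10:00, 10:30–15:30, 16:00–18:00.
Chen ∩ Hiro: 09:30–11:00, 11:30–12:00, 16:30–18:00.
Chen ∩ Hiro ∩ Jamal: 09:30–11:00, 16:30–18:00.
Chen ∩ Hiro ∩ Jamal ∩ Carlos: 09:30–10:00, 10:30–11:00, 16:30–18:00.
Windows ≥ 60 min: 16:30–18:00.

16:30–18:00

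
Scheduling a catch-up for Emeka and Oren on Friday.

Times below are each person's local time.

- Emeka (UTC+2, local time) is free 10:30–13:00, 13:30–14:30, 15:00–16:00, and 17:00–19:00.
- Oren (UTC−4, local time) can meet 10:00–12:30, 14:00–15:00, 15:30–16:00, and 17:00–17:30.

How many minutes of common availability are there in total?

Emeka → UTC: 08:30–11:00, 11:30–12:30, 13:00–14:00, 15:00–17:00.
Oren → UTC: 14:00–16:30, 18:00–19:00, 19:30–20:00, 21:00–21:30.
Emeka ∩ Oren: 15:00–16:30.
Total common minutes: 90.

90 minutes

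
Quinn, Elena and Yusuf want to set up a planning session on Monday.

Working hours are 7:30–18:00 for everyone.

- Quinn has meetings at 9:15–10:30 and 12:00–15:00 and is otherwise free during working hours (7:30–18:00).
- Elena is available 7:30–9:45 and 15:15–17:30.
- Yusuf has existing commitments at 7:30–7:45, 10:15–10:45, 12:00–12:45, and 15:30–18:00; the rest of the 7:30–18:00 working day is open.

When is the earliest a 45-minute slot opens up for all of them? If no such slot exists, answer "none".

07:45

Quinn free within 07:30–18:00: 07:30–09:15, 10:30–12:00, 15:00–18:00.
Yusuf free within 07:30–18:00: 07:45–10:15, 10:45–12:00, 12:45–15:30.
Quinn ∩ Elena: 07:30–09:15, 15:15–17:30.
Quinn ∩ Elena ∩ Yusuf: 07:45–09:15, 15:15–15:30.
Windows ≥ 45 min: 07:45–09:15.
Earliest such window starts at 07:45.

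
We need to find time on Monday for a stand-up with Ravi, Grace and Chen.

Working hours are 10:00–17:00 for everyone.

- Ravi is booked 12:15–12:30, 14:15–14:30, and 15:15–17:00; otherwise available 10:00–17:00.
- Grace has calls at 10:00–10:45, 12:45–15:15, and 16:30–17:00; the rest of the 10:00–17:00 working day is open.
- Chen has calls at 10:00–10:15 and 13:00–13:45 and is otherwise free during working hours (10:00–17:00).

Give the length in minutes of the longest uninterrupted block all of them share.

Ravi free within 10:00–17:00: 10:00–12:15, 12:30–14:15, 14:30–15:15.
Grace free within 10:00–17:00: 10:45–12:45, 15:15–16:30.
Chen free within 10:00–17:00: 10:15–13:00, 13:45–17:00.
Ravi ∩ Grace: 10:45–12:15, 12:30–12:45.
Ravi ∩ Grace ∩ Chen: 10:45–12:15, 12:30–12:45.
Common window lengths: 90, 15 min; longest is 90.

90 minutes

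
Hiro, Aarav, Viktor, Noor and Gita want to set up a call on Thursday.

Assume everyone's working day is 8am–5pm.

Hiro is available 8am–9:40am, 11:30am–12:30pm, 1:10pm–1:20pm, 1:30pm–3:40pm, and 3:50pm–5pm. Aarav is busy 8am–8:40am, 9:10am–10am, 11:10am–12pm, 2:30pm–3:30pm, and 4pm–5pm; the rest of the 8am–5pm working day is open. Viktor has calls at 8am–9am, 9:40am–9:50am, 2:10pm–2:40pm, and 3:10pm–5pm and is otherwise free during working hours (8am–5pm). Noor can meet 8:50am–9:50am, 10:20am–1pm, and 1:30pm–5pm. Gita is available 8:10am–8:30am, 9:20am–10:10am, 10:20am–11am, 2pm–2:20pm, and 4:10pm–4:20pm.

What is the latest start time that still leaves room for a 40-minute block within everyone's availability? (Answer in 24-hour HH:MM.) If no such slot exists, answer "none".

Aarav free within 08:00–17:00: 08:40–09:10, 10:00–11:10, 12:00–14:30, 15:30–16:00.
Viktor free within 08:00–17:00: 09:00–09:40, 09:50–14:10, 14:40–15:10.
Hiro ∩ Aarav: 08:40–09:10, 12:00–12:30, 13:10–13:20, 13:30–14:30, 15:30–15:40, 15:50–16:00.
Hiro ∩ Aarav ∩ Viktor: 09:00–09:10, 12:00–12:30, 13:10–13:20, 13:30–14:10.
Hiro ∩ Aarav ∩ Viktor ∩ Noor: 09:00–09:10, 12:00–12:30, 13:30–14:10.
Hiro ∩ Aarav ∩ Viktor ∩ Noor ∩ Gita: 14:00–14:10.
Windows ≥ 40 min: (none).

none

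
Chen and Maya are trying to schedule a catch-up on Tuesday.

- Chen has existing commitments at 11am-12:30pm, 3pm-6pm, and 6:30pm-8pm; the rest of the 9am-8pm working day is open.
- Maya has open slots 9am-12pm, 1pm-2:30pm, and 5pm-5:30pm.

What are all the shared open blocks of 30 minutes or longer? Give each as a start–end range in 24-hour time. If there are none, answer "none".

09:00–11:00, 13:00–14:30

Chen free within 09:00–20:00: 09:00–11:00, 12:30–15:00, 18:00–18:30.
Chen ∩ Maya: 09:00–11:00, 13:00–14:30.
Windows ≥ 30 min: 09:00–11:00, 13:00–14:30.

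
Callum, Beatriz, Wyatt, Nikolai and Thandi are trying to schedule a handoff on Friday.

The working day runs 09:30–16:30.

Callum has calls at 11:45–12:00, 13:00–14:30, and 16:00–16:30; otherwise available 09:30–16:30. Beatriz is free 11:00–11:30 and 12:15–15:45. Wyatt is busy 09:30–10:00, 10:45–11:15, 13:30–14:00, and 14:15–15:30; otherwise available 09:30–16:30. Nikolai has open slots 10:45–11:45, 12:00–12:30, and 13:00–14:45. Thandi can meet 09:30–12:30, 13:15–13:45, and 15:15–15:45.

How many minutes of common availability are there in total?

Callum free within 09:30–16:30: 09:30–11:45, 12:00–13:00, 14:30–16:00.
Wyatt free within 09:30–16:30: 10:00–10:45, 11:15–13:30, 14:00–14:15, 15:30–16:30.
Callum ∩ Beatriz: 11:00–11:30, 12:15–13:00, 14:30–15:45.
Callum ∩ Beatriz ∩ Wyatt: 11:15–11:30, 12:15–13:00, 15:30–15:45.
Callum ∩ Beatriz ∩ Wyatt ∩ Nikolai: 11:15–11:30, 12:15–12:30.
Callum ∩ Beatriz ∩ Wyatt ∩ Nikolai ∩ Thandi: 11:15–11:30, 12:15–12:30.
Total common minutes: 15 + 15 = 30.

30 minutes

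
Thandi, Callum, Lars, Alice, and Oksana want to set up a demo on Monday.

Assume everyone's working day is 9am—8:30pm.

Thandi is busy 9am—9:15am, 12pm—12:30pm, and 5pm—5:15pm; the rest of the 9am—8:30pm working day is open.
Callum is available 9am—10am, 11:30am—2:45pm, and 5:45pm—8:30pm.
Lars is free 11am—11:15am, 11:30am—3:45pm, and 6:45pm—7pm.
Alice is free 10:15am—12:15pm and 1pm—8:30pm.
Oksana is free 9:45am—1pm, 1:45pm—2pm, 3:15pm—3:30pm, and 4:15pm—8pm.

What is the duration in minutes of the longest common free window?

30 minutes

Thandi free within 09:00–20:30: 09:15–12:00, 12:30–17:00, 17:15–20:30.
Thandi ∩ Callum: 09:15–10:00, 11:30–12:00, 12:30–14:45, 17:45–20:30.
Thandi ∩ Callum ∩ Lars: 11:30–12:00, 12:30–14:45, 18:45–19:00.
Thandi ∩ Callum ∩ Lars ∩ Alice: 11:30–12:00, 13:00–14:45, 18:45–19:00.
Thandi ∩ Callum ∩ Lars ∩ Alice ∩ Oksana: 11:30–12:00, 13:45–14:00, 18:45–19:00.
Common window lengths: 30, 15, 15 min; longest is 30.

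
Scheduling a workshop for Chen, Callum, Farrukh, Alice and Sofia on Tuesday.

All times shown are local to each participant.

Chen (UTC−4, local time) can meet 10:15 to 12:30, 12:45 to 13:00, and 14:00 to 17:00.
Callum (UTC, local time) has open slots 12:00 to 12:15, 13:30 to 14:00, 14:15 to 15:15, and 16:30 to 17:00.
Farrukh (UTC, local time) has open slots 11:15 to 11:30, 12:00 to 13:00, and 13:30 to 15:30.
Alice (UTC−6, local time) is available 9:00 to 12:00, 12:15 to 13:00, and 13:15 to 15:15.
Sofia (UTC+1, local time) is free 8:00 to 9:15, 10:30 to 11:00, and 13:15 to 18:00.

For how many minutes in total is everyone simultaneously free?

Chen → UTC: 14:15–16:30, 16:45–17:00, 18:00–21:00.
Callum → UTC: 12:00–12:15, 13:30–14:00, 14:15–15:15, 16:30–17:00.
Farrukh → UTC: 11:15–11:30, 12:00–13:00, 13:30–15:30.
Alice → UTC: 15:00–18:00, 18:15–19:00, 19:15–21:15.
Sofia → UTC: 07:00–08:15, 09:30–10:00, 12:15–17:00.
Chen ∩ Callum: 14:15–15:15, 16:45–17:00.
Chen ∩ Callum ∩ Farrukh: 14:15–15:15.
Chen ∩ Callum ∩ Farrukh ∩ Alice: 15:00–15:15.
Chen ∩ Callum ∩ Farrukh ∩ Alice ∩ Sofia: 15:00–15:15.
Total common minutes: 15.

15 minutes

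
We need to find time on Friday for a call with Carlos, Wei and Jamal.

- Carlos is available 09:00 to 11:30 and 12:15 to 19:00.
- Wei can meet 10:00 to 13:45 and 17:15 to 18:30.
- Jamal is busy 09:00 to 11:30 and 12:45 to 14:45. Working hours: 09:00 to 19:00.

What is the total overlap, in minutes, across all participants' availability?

Jamal free within 09:00–19:00: 11:30–12:45, 14:45–19:00.
Carlos ∩ Wei: 10:00–11:30, 12:15–13:45, 17:15–18:30.
Carlos ∩ Wei ∩ Jamal: 12:15–12:45, 17:15–18:30.
Total common minutes: 30 + 75 = 105.

105 minutes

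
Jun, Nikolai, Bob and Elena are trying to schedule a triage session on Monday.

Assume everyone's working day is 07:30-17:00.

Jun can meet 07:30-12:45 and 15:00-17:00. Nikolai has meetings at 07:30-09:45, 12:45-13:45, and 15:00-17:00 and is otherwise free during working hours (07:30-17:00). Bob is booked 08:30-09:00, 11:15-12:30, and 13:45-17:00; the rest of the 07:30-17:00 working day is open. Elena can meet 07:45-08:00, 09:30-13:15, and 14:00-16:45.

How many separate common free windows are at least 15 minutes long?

2

Nikolai free within 07:30–17:00: 09:45–12:45, 13:45–15:00.
Bob free within 07:30–17:00: 07:30–08:30, 09:00–11:15, 12:30–13:45.
Jun ∩ Nikolai: 09:45–12:45.
Jun ∩ Nikolai ∩ Bob: 09:45–11:15, 12:30–12:45.
Jun ∩ Nikolai ∩ Bob ∩ Elena: 09:45–11:15, 12:30–12:45.
Windows ≥ 15 min: 09:45–11:15, 12:30–12:45.
That's 2 windows.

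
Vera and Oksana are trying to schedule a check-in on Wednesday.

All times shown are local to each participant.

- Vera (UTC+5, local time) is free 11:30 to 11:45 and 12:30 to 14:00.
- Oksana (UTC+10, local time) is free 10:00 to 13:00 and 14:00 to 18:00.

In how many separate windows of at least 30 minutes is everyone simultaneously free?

Vera → UTC: 06:30–06:45, 07:30–09:00.
Oksana → UTC: 00:00–03:00, 04:00–08:00.
Vera ∩ Oksana: 06:30–06:45, 07:30–08:00.
Windows ≥ 30 min: 07:30–08:00.
That's 1 window.

1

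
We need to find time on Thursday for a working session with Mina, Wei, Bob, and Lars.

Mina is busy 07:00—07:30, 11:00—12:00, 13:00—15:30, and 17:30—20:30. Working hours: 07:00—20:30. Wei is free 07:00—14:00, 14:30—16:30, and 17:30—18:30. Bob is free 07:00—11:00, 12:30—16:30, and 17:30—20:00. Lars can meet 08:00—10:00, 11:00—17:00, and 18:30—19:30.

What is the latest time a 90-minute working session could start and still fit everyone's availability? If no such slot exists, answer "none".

08:30

Mina free within 07:00–20:30: 07:30–11:00, 12:00–13:00, 15:30–17:30.
Mina ∩ Wei: 07:30–11:00, 12:00–13:00, 15:30–16:30.
Mina ∩ Wei ∩ Bob: 07:30–11:00, 12:30–13:00, 15:30–16:30.
Mina ∩ Wei ∩ Bob ∩ Lars: 08:00–10:00, 12:30–13:00, 15:30–16:30.
Windows ≥ 90 min: 08:00–10:00.
Latest start in the last window 08:00–10:00 is 10:00 − 90 min = 08:30.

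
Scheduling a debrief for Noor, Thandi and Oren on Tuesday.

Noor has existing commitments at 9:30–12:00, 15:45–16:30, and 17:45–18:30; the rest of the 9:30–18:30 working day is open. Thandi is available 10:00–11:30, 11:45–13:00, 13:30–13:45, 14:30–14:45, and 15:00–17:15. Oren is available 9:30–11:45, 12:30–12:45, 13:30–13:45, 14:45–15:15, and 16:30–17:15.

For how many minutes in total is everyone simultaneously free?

Noor free within 09:30–18:30: 12:00–15:45, 16:30–17:45.
Noor ∩ Thandi: 12:00–13:00, 13:30–13:45, 14:30–14:45, 15:00–15:45, 16:30–17:15.
Noor ∩ Thandi ∩ Oren: 12:30–12:45, 13:30–13:45, 15:00–15:15, 16:30–17:15.
Total common minutes: 15 + 15 + 15 + 45 = 90.

90 minutes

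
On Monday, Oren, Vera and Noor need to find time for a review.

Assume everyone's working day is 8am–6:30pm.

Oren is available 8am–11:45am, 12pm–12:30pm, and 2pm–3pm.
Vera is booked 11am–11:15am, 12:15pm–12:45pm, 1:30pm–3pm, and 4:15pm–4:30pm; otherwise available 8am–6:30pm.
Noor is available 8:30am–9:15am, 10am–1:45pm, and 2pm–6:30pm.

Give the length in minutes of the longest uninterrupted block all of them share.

60 minutes

Vera free within 08:00–18:30: 08:00–11:00, 11:15–12:15, 12:45–13:30, 15:00–16:15, 16:30–18:30.
Oren ∩ Vera: 08:00–11:00, 11:15–11:45, 12:00–12:15.
Oren ∩ Vera ∩ Noor: 08:30–09:15, 10:00–11:00, 11:15–11:45, 12:00–12:15.
Common window lengths: 45, 60, 30, 15 min; longest is 60.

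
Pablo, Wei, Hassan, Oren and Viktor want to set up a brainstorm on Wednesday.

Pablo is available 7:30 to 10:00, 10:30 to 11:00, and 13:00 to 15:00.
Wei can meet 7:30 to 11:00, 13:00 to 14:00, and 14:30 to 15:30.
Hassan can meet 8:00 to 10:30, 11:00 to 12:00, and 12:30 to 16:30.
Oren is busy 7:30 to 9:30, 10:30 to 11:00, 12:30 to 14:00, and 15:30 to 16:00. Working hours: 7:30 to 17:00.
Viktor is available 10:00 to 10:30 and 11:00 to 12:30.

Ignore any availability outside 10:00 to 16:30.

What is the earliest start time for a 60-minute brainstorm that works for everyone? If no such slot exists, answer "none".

Oren free within 07:30–17:00: 09:30–10:30, 11:00–12:30, 14:00–15:30, 16:00–17:00.
Pablo ∩ Wei: 07:30–10:00, 10:30–11:00, 13:00–14:00, 14:30–15:00.
Pablo ∩ Wei ∩ Hassan: 08:00–10:00, 13:00–14:00, 14:30–15:00.
Pablo ∩ Wei ∩ Hassan ∩ Oren: 09:30–10:00, 14:30–15:00.
Pablo ∩ Wei ∩ Hassan ∩ Oren ∩ Viktor: (none).
Restricted to 10:00–16:30: (none).
Windows ≥ 60 min: (none).

none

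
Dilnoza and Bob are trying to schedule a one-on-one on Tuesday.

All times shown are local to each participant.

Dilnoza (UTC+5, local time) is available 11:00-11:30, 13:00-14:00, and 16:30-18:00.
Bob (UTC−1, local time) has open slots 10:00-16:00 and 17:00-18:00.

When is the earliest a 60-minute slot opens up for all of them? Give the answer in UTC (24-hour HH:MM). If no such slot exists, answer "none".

Dilnoza → UTC: 06:00–06:30, 08:00–09:00, 11:30–13:00.
Bob → UTC: 11:00–17:00, 18:00–19:00.
Dilnoza ∩ Bob: 11:30–13:00.
Windows ≥ 60 min: 11:30–13:00.
Earliest such window starts at 11:30.

11:30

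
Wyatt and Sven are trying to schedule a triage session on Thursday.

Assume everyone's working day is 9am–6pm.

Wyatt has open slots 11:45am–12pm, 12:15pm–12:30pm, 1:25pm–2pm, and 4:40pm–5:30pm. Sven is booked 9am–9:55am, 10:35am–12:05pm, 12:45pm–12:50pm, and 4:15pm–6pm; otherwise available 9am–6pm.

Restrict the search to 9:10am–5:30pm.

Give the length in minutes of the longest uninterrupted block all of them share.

Sven free within 09:00–18:00: 09:55–10:35, 12:05–12:45, 12:50–16:15.
Wyatt ∩ Sven: 12:15–12:30, 13:25–14:00.
Restricted to 09:10–17:30: 12:15–12:30, 13:25–14:00.
Common window lengths: 15, 35 min; longest is 35.

35 minutes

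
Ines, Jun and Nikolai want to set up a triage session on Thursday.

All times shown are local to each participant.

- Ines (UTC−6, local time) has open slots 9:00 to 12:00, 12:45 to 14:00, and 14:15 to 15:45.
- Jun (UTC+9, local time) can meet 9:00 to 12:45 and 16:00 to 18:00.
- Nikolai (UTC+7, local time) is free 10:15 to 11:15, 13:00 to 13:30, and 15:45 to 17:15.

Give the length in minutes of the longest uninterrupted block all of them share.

0 minutes

Ines → UTC: 15:00–18:00, 18:45–20:00, 20:15–21:45.
Jun → UTC: 00:00–03:45, 07:00–09:00.
Nikolai → UTC: 03:15–04:15, 06:00–06:30, 08:45–10:15.
Ines ∩ Jun: (none).
Ines ∩ Jun ∩ Nikolai: (none).
No common window.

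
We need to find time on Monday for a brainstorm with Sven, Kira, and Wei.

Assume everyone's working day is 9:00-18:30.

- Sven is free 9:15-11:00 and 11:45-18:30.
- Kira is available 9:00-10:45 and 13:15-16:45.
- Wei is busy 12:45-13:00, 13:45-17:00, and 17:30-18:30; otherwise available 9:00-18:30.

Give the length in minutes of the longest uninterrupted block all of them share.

Wei free within 09:00–18:30: 09:00–12:45, 13:00–13:45, 17:00–17:30.
Sven ∩ Kira: 09:15–10:45, 13:15–16:45.
Sven ∩ Kira ∩ Wei: 09:15–10:45, 13:15–13:45.
Common window lengths: 90, 30 min; longest is 90.

90 minutes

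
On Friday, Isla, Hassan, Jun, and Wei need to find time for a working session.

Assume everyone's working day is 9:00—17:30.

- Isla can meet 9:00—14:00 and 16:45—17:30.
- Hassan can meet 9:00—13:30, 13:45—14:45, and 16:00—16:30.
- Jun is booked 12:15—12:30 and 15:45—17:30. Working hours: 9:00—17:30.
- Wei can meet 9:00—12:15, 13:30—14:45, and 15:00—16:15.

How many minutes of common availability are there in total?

Jun free within 09:00–17:30: 09:00–12:15, 12:30–15:45.
Isla ∩ Hassan: 09:00–13:30, 13:45–14:00.
Isla ∩ Hassan ∩ Jun: 09:00–12:15, 12:30–13:30, 13:45–14:00.
Isla ∩ Hassan ∩ Jun ∩ Wei: 09:00–12:15, 13:45–14:00.
Total common minutes: 195 + 15 = 210.

210 minutes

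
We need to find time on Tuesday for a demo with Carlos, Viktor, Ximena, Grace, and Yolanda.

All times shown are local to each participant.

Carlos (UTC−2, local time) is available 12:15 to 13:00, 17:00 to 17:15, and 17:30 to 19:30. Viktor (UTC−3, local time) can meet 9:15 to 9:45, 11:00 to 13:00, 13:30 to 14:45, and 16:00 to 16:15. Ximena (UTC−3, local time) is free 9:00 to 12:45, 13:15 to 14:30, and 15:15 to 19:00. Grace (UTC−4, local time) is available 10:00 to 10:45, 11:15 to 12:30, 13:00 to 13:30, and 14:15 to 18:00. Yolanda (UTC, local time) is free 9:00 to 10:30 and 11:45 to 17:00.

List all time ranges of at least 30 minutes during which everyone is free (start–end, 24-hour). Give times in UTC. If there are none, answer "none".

Carlos → UTC: 14:15–15:00, 19:00–19:15, 19:30–21:30.
Viktor → UTC: 12:15–12:45, 14:00–16:00, 16:30–17:45, 19:00–19:15.
Ximena → UTC: 12:00–15:45, 16:15–17:30, 18:15–22:00.
Grace → UTC: 14:00–14:45, 15:15–16:30, 17:00–17:30, 18:15–22:00.
Yolanda → UTC: 09:00–10:30, 11:45–17:00.
Carlos ∩ Viktor: 14:15–15:00, 19:00–19:15.
Carlos ∩ Viktor ∩ Ximena: 14:15–15:00, 19:00–19:15.
Carlos ∩ Viktor ∩ Ximena ∩ Grace: 14:15–14:45, 19:00–19:15.
Carlos ∩ Viktor ∩ Ximena ∩ Grace ∩ Yolanda: 14:15–14:45.
Windows ≥ 30 min: 14:15–14:45.

14:15–14:45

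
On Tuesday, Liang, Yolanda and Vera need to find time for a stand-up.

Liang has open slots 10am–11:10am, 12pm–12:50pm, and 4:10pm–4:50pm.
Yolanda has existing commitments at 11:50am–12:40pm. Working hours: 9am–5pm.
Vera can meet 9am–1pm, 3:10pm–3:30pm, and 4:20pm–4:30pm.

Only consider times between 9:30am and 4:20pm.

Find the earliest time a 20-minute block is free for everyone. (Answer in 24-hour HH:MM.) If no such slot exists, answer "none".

Yolanda free within 09:00–17:00: 09:00–11:50, 12:40–17:00.
Liang ∩ Yolanda: 10:00–11:10, 12:40–12:50, 16:10–16:50.
Liang ∩ Yolanda ∩ Vera: 10:00–11:10, 12:40–12:50, 16:20–16:30.
Restricted to 09:30–16:20: 10:00–11:10, 12:40–12:50.
Windows ≥ 20 min: 10:00–11:10.
Earliest such window starts at 10:00.

10:00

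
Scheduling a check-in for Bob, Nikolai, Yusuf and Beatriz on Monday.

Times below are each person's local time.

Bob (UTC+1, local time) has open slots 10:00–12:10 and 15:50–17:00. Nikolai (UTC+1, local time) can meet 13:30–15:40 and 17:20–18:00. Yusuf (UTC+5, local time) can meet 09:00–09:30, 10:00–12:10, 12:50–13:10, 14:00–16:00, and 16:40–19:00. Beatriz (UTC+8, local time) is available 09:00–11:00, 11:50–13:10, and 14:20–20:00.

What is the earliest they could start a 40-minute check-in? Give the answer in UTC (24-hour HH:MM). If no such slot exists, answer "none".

none

Bob → UTC: 09:00–11:10, 14:50–16:00.
Nikolai → UTC: 12:30–14:40, 16:20–17:00.
Yusuf → UTC: 04:00–04:30, 05:00–07:10, 07:50–08:10, 09:00–11:00, 11:40–14:00.
Beatriz → UTC: 01:00–03:00, 03:50–05:10, 06:20–12:00.
Bob ∩ Nikolai: (none).
Bob ∩ Nikolai ∩ Yusuf: (none).
Bob ∩ Nikolai ∩ Yusuf ∩ Beatriz: (none).
Windows ≥ 40 min: (none).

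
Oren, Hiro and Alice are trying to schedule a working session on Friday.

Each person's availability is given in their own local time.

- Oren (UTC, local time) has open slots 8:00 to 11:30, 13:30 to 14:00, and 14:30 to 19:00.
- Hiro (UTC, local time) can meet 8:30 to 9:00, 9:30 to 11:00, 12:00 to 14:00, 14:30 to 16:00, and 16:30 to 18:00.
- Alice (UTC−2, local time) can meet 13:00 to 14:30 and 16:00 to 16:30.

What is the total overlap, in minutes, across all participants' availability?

Oren → UTC: 08:00–11:30, 13:30–14:00, 14:30–19:00.
Hiro → UTC: 08:30–09:00, 09:30–11:00, 12:00–14:00, 14:30–16:00, 16:30–18:00.
Alice → UTC: 15:00–16:30, 18:00–18:30.
Oren ∩ Hiro: 08:30–09:00, 09:30–11:00, 13:30–14:00, 14:30–16:00, 16:30–18:00.
Oren ∩ Hiro ∩ Alice: 15:00–16:00.
Total common minutes: 60.

60 minutes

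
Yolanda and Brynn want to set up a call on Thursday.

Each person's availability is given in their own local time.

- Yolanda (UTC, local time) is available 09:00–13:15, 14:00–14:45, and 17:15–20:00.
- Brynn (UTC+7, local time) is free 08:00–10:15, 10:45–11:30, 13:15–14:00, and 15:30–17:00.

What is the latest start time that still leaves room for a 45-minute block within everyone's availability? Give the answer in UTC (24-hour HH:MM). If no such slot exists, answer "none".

Yolanda → UTC: 09:00–13:15, 14:00–14:45, 17:15–20:00.
Brynn → UTC: 01:00–03:15, 03:45–04:30, 06:15–07:00, 08:30–10:00.
Yolanda ∩ Brynn: 09:00–10:00.
Windows ≥ 45 min: 09:00–10:00.
Latest start in the last window 09:00–10:00 is 10:00 − 45 min = 09:15.

09:15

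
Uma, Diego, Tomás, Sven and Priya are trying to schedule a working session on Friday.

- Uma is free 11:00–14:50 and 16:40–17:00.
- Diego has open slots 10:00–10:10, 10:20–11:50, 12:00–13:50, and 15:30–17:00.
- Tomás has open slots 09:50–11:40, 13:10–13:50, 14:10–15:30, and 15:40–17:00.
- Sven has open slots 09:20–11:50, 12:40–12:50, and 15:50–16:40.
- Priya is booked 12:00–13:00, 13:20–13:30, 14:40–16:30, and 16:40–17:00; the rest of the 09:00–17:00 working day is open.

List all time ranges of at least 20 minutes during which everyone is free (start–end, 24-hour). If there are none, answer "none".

Priya free within 09:00–17:00: 09:00–12:00, 13:00–13:20, 13:30–14:40, 16:30–16:40.
Uma ∩ Diego: 11:00–11:50, 12:00–13:50, 16:40–17:00.
Uma ∩ Diego ∩ Tomás: 11:00–11:40, 13:10–13:50, 16:40–17:00.
Uma ∩ Diego ∩ Tomás ∩ Sven: 11:00–11:40.
Uma ∩ Diego ∩ Tomás ∩ Sven ∩ Priya: 11:00–11:40.
Windows ≥ 20 min: 11:00–11:40.

11:00–11:40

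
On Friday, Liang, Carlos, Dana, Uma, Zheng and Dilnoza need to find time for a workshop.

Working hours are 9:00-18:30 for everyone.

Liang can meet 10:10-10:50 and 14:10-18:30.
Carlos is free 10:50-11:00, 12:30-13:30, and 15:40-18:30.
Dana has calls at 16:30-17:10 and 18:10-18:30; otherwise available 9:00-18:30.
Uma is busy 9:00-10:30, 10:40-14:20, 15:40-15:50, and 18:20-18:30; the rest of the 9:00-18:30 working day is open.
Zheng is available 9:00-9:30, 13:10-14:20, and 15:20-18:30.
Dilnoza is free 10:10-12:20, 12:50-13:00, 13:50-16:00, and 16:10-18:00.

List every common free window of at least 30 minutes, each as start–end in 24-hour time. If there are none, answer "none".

17:10–18:00

Dana free within 09:00–18:30: 09:00–16:30, 17:10–18:10.
Uma free within 09:00–18:30: 10:30–10:40, 14:20–15:40, 15:50–18:20.
Liang ∩ Carlos: 15:40–18:30.
Liang ∩ Carlos ∩ Dana: 15:40–16:30, 17:10–18:10.
Liang ∩ Carlos ∩ Dana ∩ Uma: 15:50–16:30, 17:10–18:10.
Liang ∩ Carlos ∩ Dana ∩ Uma ∩ Zheng: 15:50–16:30, 17:10–18:10.
Liang ∩ Carlos ∩ Dana ∩ Uma ∩ Zheng ∩ Dilnoza: 15:50–16:00, 16:10–16:30, 17:10–18:00.
Windows ≥ 30 min: 17:10–18:00.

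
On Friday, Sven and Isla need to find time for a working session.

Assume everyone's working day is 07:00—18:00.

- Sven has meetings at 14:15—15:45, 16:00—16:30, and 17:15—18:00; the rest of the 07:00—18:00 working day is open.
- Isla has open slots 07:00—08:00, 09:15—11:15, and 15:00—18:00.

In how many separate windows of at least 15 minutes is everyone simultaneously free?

4

Sven free within 07:00–18:00: 07:00–14:15, 15:45–16:00, 16:30–17:15.
Sven ∩ Isla: 07:00–08:00, 09:15–11:15, 15:45–16:00, 16:30–17:15.
Windows ≥ 15 min: 07:00–08:00, 09:15–11:15, 15:45–16:00, 16:30–17:15.
That's 4 windows.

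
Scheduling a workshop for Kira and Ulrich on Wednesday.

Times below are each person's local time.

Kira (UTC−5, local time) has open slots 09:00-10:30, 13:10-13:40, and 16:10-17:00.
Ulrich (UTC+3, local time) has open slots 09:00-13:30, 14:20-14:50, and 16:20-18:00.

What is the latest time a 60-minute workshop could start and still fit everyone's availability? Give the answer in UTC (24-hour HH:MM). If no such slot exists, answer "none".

14:00

Kira → UTC: 14:00–15:30, 18:10–18:40, 21:10–22:00.
Ulrich → UTC: 06:00–10:30, 11:20–11:50, 13:20–15:00.
Kira ∩ Ulrich: 14:00–15:00.
Windows ≥ 60 min: 14:00–15:00.
Latest start in the last window 14:00–15:00 is 15:00 − 60 min = 14:00.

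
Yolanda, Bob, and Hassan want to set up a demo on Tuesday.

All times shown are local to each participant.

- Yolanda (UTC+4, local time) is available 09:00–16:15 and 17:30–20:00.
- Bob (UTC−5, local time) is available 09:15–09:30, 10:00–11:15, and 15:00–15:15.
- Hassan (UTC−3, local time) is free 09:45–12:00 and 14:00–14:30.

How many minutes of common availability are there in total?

15 minutes

Yolanda → UTC: 05:00–12:15, 13:30–16:00.
Bob → UTC: 14:15–14:30, 15:00–16:15, 20:00–20:15.
Hassan → UTC: 12:45–15:00, 17:00–17:30.
Yolanda ∩ Bob: 14:15–14:30, 15:00–16:00.
Yolanda ∩ Bob ∩ Hassan: 14:15–14:30.
Total common minutes: 15.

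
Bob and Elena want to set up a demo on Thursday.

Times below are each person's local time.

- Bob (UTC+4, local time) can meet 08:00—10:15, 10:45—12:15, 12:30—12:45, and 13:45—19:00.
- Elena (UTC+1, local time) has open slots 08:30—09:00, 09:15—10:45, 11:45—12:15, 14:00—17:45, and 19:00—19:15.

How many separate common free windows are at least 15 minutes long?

Bob → UTC: 04:00–06:15, 06:45–08:15, 08:30–08:45, 09:45–15:00.
Elena → UTC: 07:30–08:00, 08:15–09:45, 10:45–11:15, 13:00–16:45, 18:00–18:15.
Bob ∩ Elena: 07:30–08:00, 08:30–08:45, 10:45–11:15, 13:00–15:00.
Windows ≥ 15 min: 07:30–08:00, 08:30–08:45, 10:45–11:15, 13:00–15:00.
That's 4 windows.

4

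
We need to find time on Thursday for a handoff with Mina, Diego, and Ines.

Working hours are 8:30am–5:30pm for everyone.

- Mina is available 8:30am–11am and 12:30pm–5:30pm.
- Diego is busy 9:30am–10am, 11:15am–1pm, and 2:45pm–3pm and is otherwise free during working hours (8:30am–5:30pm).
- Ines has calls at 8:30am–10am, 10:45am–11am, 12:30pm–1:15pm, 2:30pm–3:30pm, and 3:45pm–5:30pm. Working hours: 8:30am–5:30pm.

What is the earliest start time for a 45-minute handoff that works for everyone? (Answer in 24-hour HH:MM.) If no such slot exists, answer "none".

Diego free within 08:30–17:30: 08:30–09:30, 10:00–11:15, 13:00–14:45, 15:00–17:30.
Ines free within 08:30–17:30: 10:00–10:45, 11:00–12:30, 13:15–14:30, 15:30–15:45.
Mina ∩ Diego: 08:30–09:30, 10:00–11:00, 13:00–14:45, 15:00–17:30.
Mina ∩ Diego ∩ Ines: 10:00–10:45, 13:15–14:30, 15:30–15:45.
Windows ≥ 45 min: 10:00–10:45, 13:15–14:30.
Earliest such window starts at 10:00.

10:00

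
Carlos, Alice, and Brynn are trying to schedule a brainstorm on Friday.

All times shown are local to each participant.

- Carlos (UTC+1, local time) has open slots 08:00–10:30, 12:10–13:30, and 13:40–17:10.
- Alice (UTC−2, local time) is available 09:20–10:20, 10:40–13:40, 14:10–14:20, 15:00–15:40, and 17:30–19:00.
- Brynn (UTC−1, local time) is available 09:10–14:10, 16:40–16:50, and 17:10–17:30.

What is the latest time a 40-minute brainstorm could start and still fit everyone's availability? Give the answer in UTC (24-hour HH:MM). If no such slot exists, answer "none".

14:30

Carlos → UTC: 07:00–09:30, 11:10–12:30, 12:40–16:10.
Alice → UTC: 11:20–12:20, 12:40–15:40, 16:10–16:20, 17:00–17:40, 19:30–21:00.
Brynn → UTC: 10:10–15:10, 17:40–17:50, 18:10–18:30.
Carlos ∩ Alice: 11:20–12:20, 12:40–15:40.
Carlos ∩ Alice ∩ Brynn: 11:20–12:20, 12:40–15:10.
Windows ≥ 40 min: 11:20–12:20, 12:40–15:10.
Latest start in the last window 12:40–15:10 is 15:10 − 40 min = 14:30.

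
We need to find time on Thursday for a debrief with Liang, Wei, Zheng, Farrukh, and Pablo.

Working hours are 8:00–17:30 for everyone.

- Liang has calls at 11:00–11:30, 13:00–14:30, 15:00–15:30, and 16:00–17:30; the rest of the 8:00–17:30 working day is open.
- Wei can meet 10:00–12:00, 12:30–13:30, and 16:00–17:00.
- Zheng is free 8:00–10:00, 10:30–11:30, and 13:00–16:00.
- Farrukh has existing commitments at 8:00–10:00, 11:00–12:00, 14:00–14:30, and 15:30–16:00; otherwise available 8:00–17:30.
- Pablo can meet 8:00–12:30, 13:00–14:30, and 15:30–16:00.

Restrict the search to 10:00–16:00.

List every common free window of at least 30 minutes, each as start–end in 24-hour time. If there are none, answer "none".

Liang free within 08:00–17:30: 08:00–11:00, 11:30–13:00, 14:30–15:00, 15:30–16:00.
Farrukh free within 08:00–17:30: 10:00–11:00, 12:00–14:00, 14:30–15:30, 16:00–17:30.
Liang ∩ Wei: 10:00–11:00, 11:30–12:00, 12:30–13:00.
Liang ∩ Wei ∩ Zheng: 10:30–11:00.
Liang ∩ Wei ∩ Zheng ∩ Farrukh: 10:30–11:00.
Liang ∩ Wei ∩ Zheng ∩ Farrukh ∩ Pablo: 10:30–11:00.
Restricted to 10:00–16:00: 10:30–11:00.
Windows ≥ 30 min: 10:30–11:00.

10:30–11:00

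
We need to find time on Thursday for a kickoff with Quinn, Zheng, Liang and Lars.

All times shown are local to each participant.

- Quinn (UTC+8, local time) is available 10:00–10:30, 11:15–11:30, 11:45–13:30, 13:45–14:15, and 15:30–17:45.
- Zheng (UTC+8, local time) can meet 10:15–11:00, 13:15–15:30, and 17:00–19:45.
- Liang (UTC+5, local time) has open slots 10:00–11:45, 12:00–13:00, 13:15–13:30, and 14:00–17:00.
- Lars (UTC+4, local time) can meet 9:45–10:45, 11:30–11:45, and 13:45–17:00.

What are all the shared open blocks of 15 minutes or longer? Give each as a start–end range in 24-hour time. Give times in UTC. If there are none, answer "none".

05:45–06:15

Quinn → UTC: 02:00–02:30, 03:15–03:30, 03:45–05:30, 05:45–06:15, 07:30–09:45.
Zheng → UTC: 02:15–03:00, 05:15–07:30, 09:00–11:45.
Liang → UTC: 05:00–06:45, 07:00–08:00, 08:15–08:30, 09:00–12:00.
Lars → UTC: 05:45–06:45, 07:30–07:45, 09:45–13:00.
Quinn ∩ Zheng: 02:15–02:30, 05:15–05:30, 05:45–06:15, 09:00–09:45.
Quinn ∩ Zheng ∩ Liang: 05:15–05:30, 05:45–06:15, 09:00–09:45.
Quinn ∩ Zheng ∩ Liang ∩ Lars: 05:45–06:15.
Windows ≥ 15 min: 05:45–06:15.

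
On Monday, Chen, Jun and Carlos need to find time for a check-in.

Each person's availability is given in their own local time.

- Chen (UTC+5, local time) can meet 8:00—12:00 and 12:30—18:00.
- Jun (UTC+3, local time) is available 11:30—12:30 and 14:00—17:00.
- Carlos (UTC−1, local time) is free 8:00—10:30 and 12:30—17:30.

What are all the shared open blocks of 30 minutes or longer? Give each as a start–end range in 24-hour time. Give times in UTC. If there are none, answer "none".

09:00–09:30, 11:00–11:30

Chen → UTC: 03:00–07:00, 07:30–13:00.
Jun → UTC: 08:30–09:30, 11:00–14:00.
Carlos → UTC: 09:00–11:30, 13:30–18:30.
Chen ∩ Jun: 08:30–09:30, 11:00–13:00.
Chen ∩ Jun ∩ Carlos: 09:00–09:30, 11:00–11:30.
Windows ≥ 30 min: 09:00–09:30, 11:00–11:30.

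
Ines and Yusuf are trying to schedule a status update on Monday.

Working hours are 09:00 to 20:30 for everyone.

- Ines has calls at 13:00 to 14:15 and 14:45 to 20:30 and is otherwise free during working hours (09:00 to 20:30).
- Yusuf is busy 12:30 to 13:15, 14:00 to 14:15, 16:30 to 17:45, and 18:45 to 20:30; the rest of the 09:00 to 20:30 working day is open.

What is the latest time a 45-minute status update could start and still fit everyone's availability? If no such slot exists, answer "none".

11:45

Ines free within 09:00–20:30: 09:00–13:00, 14:15–14:45.
Yusuf free within 09:00–20:30: 09:00–12:30, 13:15–14:00, 14:15–16:30, 17:45–18:45.
Ines ∩ Yusuf: 09:00–12:30, 14:15–14:45.
Windows ≥ 45 min: 09:00–12:30.
Latest start in the last window 09:00–12:30 is 12:30 − 45 min = 11:45.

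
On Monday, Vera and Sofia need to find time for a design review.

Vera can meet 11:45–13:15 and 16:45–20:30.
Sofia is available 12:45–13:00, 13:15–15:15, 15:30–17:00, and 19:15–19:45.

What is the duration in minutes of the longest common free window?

Vera ∩ Sofia: 12:45–13:00, 16:45–17:00, 19:15–19:45.
Common window lengths: 15, 15, 30 min; longest is 30.

30 minutes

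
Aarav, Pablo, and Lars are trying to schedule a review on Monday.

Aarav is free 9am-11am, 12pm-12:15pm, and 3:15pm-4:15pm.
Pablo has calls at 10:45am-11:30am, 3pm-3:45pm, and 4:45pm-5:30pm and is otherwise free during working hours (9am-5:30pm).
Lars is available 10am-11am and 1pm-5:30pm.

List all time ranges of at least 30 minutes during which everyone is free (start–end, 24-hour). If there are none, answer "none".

Pablo free within 09:00–17:30: 09:00–10:45, 11:30–15:00, 15:45–16:45.
Aarav ∩ Pablo: 09:00–10:45, 12:00–12:15, 15:45–16:15.
Aarav ∩ Pablo ∩ Lars: 10:00–10:45, 15:45–16:15.
Windows ≥ 30 min: 10:00–10:45, 15:45–16:15.

10:00–10:45, 15:45–16:15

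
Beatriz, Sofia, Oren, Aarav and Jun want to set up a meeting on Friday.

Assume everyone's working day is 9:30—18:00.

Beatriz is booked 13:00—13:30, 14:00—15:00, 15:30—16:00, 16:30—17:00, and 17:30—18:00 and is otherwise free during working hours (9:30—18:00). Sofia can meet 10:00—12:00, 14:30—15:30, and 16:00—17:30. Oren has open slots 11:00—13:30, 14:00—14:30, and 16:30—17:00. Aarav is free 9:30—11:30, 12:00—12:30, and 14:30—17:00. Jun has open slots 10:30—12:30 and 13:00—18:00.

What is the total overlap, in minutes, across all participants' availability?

30 minutes

Beatriz free within 09:30–18:00: 09:30–13:00, 13:30–14:00, 15:00–15:30, 16:00–16:30, 17:00–17:30.
Beatriz ∩ Sofia: 10:00–12:00, 15:00–15:30, 16:00–16:30, 17:00–17:30.
Beatriz ∩ Sofia ∩ Oren: 11:00–12:00.
Beatriz ∩ Sofia ∩ Oren ∩ Aarav: 11:00–11:30.
Beatriz ∩ Sofia ∩ Oren ∩ Aarav ∩ Jun: 11:00–11:30.
Total common minutes: 30.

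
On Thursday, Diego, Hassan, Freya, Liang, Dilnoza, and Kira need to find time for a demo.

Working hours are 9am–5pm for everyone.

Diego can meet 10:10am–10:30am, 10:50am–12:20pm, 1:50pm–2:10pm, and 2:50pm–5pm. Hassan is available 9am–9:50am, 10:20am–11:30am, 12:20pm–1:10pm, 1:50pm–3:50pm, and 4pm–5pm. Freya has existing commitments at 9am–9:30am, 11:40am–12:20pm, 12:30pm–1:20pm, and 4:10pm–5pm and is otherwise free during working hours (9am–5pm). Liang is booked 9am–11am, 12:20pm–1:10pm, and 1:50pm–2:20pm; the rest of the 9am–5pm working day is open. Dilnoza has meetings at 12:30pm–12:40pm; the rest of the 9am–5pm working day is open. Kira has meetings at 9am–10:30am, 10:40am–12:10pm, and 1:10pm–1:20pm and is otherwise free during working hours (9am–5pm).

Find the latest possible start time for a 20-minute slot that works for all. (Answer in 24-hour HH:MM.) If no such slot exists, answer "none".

Freya free within 09:00–17:00: 09:30–11:40, 12:20–12:30, 13:20–16:10.
Liang free within 09:00–17:00: 11:00–12:20, 13:10–13:50, 14:20–17:00.
Dilnoza free within 09:00–17:00: 09:00–12:30, 12:40–17:00.
Kira free within 09:00–17:00: 10:30–10:40, 12:10–13:10, 13:20–17:00.
Diego ∩ Hassan: 10:20–10:30, 10:50–11:30, 13:50–14:10, 14:50–15:50, 16:00–17:00.
Diego ∩ Hassan ∩ Freya: 10:20–10:30, 10:50–11:30, 13:50–14:10, 14:50–15:50, 16:00–16:10.
Diego ∩ Hassan ∩ Freya ∩ Liang: 11:00–11:30, 14:50–15:50, 16:00–16:10.
Diego ∩ Hassan ∩ Freya ∩ Liang ∩ Dilnoza: 11:00–11:30, 14:50–15:50, 16:00–16:10.
Diego ∩ Hassan ∩ Freya ∩ Liang ∩ Dilnoza ∩ Kira: 14:50–15:50, 16:00–16:10.
Windows ≥ 20 min: 14:50–15:50.
Latest start in the last window 14:50–15:50 is 15:50 − 20 min = 15:30.

15:30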